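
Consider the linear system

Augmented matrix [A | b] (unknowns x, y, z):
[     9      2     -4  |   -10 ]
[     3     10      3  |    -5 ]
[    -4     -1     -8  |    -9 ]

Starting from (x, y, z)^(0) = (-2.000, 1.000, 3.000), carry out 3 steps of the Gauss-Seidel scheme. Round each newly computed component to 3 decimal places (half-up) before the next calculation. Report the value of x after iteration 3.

-0.333

Iteration 1:
  x = (-10 - (2)·1.000 - (-4)·3.000) / (9) = 0.000
  y = (-5 - (3)·0.000 - (3)·3.000) / (10) = -1.400
  z = (-9 - (-4)·0.000 - (-1)·-1.400) / (-8) = 1.300
Iteration 2:
  x = (-10 - (2)·-1.400 - (-4)·1.300) / (9) = -0.222
  y = (-5 - (3)·-0.222 - (3)·1.300) / (10) = -0.823
  z = (-9 - (-4)·-0.222 - (-1)·-0.823) / (-8) = 1.339
Iteration 3:
  x = (-10 - (2)·-0.823 - (-4)·1.339) / (9) = -0.333
  y = (-5 - (3)·-0.333 - (3)·1.339) / (10) = -0.802
  z = (-9 - (-4)·-0.333 - (-1)·-0.802) / (-8) = 1.392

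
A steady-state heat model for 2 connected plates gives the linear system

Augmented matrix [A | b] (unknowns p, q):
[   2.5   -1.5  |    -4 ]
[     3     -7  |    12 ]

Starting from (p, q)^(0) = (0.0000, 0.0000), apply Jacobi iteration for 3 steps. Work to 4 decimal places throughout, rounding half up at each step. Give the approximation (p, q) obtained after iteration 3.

(-3.0400, -2.8408)

Iteration 1:
  p = (-4 - (-1.5)·0.0000) / (2.5) = -1.6000
  q = (12 - (3)·0.0000) / (-7) = -1.7143
Iteration 2:
  p = (-4 - (-1.5)·-1.7143) / (2.5) = -2.6286
  q = (12 - (3)·-1.6000) / (-7) = -2.4000
Iteration 3:
  p = (-4 - (-1.5)·-2.4000) / (2.5) = -3.0400
  q = (12 - (3)·-2.6286) / (-7) = -2.8408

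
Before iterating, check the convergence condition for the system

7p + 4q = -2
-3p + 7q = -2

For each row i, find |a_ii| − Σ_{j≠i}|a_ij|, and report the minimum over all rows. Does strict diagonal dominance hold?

row 1: |7| − (4) = 3
row 2: |7| − (3) = 4
minimum over rows = 3 → strictly diagonally dominant (convergence guaranteed)

3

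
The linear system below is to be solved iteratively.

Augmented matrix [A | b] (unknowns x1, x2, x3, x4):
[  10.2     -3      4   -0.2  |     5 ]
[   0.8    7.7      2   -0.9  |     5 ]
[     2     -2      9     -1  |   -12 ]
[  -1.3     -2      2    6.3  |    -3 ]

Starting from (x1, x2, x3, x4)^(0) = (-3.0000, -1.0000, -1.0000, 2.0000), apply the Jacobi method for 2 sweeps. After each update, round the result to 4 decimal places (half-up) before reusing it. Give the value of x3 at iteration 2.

-1.2712

Iteration 1:
  x1 = (5 - (-3)·-1.0000 - (4)·-1.0000 - (-0.2)·2.0000) / (10.2) = 0.6275
  x2 = (5 - (0.8)·-3.0000 - (2)·-1.0000 - (-0.9)·2.0000) / (7.7) = 1.4545
  x3 = (-12 - (2)·-3.0000 - (-2)·-1.0000 - (-1)·2.0000) / (9) = -0.6667
  x4 = (-3 - (-1.3)·-3.0000 - (-2)·-1.0000 - (2)·-1.0000) / (6.3) = -1.0952
Iteration 2:
  x1 = (5 - (-3)·1.4545 - (4)·-0.6667 - (-0.2)·-1.0952) / (10.2) = 1.1580
  x2 = (5 - (0.8)·0.6275 - (2)·-0.6667 - (-0.9)·-1.0952) / (7.7) = 0.6293
  x3 = (-12 - (2)·0.6275 - (-2)·1.4545 - (-1)·-1.0952) / (9) = -1.2712
  x4 = (-3 - (-1.3)·0.6275 - (-2)·1.4545 - (2)·-0.6667) / (6.3) = 0.3267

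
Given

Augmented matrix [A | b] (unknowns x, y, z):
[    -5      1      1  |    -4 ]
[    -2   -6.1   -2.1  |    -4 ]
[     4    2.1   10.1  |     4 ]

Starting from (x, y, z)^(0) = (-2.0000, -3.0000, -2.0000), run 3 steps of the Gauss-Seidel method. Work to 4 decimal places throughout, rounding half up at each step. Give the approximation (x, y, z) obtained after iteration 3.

Iteration 1:
  x = (-4 - (1)·-3.0000 - (1)·-2.0000) / (-5) = -0.2000
  y = (-4 - (-2)·-0.2000 - (-2.1)·-2.0000) / (-6.1) = 1.4098
  z = (4 - (4)·-0.2000 - (2.1)·1.4098) / (10.1) = 0.1821
Iteration 2:
  x = (-4 - (1)·1.4098 - (1)·0.1821) / (-5) = 1.1184
  y = (-4 - (-2)·1.1184 - (-2.1)·0.1821) / (-6.1) = 0.2264
  z = (4 - (4)·1.1184 - (2.1)·0.2264) / (10.1) = -0.0940
Iteration 3:
  x = (-4 - (1)·0.2264 - (1)·-0.0940) / (-5) = 0.8265
  y = (-4 - (-2)·0.8265 - (-2.1)·-0.0940) / (-6.1) = 0.4171
  z = (4 - (4)·0.8265 - (2.1)·0.4171) / (10.1) = -0.0180

(0.8265, 0.4171, -0.0180)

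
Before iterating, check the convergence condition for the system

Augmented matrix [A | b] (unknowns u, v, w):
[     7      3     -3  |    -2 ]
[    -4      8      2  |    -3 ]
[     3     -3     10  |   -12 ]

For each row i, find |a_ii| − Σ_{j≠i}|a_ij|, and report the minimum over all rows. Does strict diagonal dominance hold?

row 1: |7| − (3+3) = 1
row 2: |8| − (4+2) = 2
row 3: |10| − (3+3) = 4
minimum over rows = 1 → strictly diagonally dominant (convergence guaranteed)

1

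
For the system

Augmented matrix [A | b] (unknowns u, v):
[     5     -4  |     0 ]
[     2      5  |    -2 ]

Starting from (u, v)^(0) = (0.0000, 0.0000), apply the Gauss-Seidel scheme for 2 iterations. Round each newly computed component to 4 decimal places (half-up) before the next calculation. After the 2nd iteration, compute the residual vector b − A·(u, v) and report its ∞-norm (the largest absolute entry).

0.5120

Iteration 1:
  u = (0 - (-4)·0.0000) / (5) = 0.0000
  v = (-2 - (2)·0.0000) / (5) = -0.4000
Iteration 2:
  u = (0 - (-4)·-0.4000) / (5) = -0.3200
  v = (-2 - (2)·-0.3200) / (5) = -0.2720
Residual b − A·x = (0.5120, 0.0000); ∞-norm = 0.5120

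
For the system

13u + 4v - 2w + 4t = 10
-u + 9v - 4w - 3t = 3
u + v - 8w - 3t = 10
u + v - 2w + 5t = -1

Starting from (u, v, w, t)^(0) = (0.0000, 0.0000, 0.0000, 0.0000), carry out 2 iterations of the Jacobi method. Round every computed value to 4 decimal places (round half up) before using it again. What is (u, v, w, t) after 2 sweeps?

(0.5359, -0.2034, -1.0372, -0.9205)

Iteration 1:
  u = (10 - (4)·0.0000 - (-2)·0.0000 - (4)·0.0000) / (13) = 0.7692
  v = (3 - (-1)·0.0000 - (-4)·0.0000 - (-3)·0.0000) / (9) = 0.3333
  w = (10 - (1)·0.0000 - (1)·0.0000 - (-3)·0.0000) / (-8) = -1.2500
  t = (-1 - (1)·0.0000 - (1)·0.0000 - (-2)·0.0000) / (5) = -0.2000
Iteration 2:
  u = (10 - (4)·0.3333 - (-2)·-1.2500 - (4)·-0.2000) / (13) = 0.5359
  v = (3 - (-1)·0.7692 - (-4)·-1.2500 - (-3)·-0.2000) / (9) = -0.2034
  w = (10 - (1)·0.7692 - (1)·0.3333 - (-3)·-0.2000) / (-8) = -1.0372
  t = (-1 - (1)·0.7692 - (1)·0.3333 - (-2)·-1.2500) / (5) = -0.9205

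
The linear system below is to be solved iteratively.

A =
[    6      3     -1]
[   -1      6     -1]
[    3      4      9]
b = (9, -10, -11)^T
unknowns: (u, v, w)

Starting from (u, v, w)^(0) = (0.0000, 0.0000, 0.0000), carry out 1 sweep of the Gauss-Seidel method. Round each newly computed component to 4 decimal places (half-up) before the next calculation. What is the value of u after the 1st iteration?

Iteration 1:
  u = (9 - (3)·0.0000 - (-1)·0.0000) / (6) = 1.5000
  v = (-10 - (-1)·1.5000 - (-1)·0.0000) / (6) = -1.4167
  w = (-11 - (3)·1.5000 - (4)·-1.4167) / (9) = -1.0926

1.5000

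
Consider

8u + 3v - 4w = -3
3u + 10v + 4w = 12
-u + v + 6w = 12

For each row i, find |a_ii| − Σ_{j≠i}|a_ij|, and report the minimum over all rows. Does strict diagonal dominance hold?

row 1: |8| − (3+4) = 1
row 2: |10| − (3+4) = 3
row 3: |6| − (1+1) = 4
minimum over rows = 1 → strictly diagonally dominant (convergence guaranteed)

1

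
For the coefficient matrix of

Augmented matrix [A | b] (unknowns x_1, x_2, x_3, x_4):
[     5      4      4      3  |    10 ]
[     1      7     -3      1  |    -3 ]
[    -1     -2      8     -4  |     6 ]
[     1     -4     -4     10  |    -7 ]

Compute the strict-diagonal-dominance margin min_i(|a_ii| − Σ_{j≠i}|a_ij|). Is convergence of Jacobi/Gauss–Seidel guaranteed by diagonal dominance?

row 1: |5| − (4+4+3) = -6
row 2: |7| − (1+3+1) = 2
row 3: |8| − (1+2+4) = 1
row 4: |10| − (1+4+4) = 1
minimum over rows = -6 → not strictly diagonally dominant

-6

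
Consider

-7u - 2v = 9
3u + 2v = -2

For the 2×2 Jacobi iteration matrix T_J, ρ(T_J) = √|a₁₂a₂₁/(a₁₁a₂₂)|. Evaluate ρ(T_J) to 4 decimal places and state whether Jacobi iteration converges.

a₁₂a₂₁/(a₁₁a₂₂) = (-2)·(3) / ((-7)·(2)) = 0.428571
ρ = √|0.428571| = √0.428571 = 0.6547
ρ < 1, so Jacobi converges

0.6547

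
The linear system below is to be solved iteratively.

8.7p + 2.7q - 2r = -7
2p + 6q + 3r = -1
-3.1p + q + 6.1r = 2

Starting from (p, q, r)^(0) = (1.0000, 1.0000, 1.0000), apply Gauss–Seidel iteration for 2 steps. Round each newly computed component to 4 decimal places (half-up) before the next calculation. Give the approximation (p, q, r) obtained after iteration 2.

Iteration 1:
  p = (-7 - (2.7)·1.0000 - (-2)·1.0000) / (8.7) = -0.8851
  q = (-1 - (2)·-0.8851 - (3)·1.0000) / (6) = -0.3716
  r = (2 - (-3.1)·-0.8851 - (1)·-0.3716) / (6.1) = -0.0610
Iteration 2:
  p = (-7 - (2.7)·-0.3716 - (-2)·-0.0610) / (8.7) = -0.7033
  q = (-1 - (2)·-0.7033 - (3)·-0.0610) / (6) = 0.0983
  r = (2 - (-3.1)·-0.7033 - (1)·0.0983) / (6.1) = -0.0457

(-0.7033, 0.0983, -0.0457)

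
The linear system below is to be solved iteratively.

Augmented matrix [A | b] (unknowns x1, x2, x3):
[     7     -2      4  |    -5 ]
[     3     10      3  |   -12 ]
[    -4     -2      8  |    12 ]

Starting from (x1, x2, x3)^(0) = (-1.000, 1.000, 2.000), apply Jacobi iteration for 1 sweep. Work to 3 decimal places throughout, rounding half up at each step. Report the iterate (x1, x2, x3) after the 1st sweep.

Iteration 1:
  x1 = (-5 - (-2)·1.000 - (4)·2.000) / (7) = -1.571
  x2 = (-12 - (3)·-1.000 - (3)·2.000) / (10) = -1.500
  x3 = (12 - (-4)·-1.000 - (-2)·1.000) / (8) = 1.250

(-1.571, -1.500, 1.250)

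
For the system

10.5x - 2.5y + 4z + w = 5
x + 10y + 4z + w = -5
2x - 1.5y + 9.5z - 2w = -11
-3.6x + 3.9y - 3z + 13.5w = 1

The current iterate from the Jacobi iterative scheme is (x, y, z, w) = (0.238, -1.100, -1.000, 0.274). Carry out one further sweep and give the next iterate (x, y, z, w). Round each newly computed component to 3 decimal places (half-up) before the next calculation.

One sweep:
  x = (5 - (-2.5)·-1.100 - (4)·-1.000 - (1)·0.274) / (10.5) = 0.569
  y = (-5 - (1)·0.238 - (4)·-1.000 - (1)·0.274) / (10) = -0.151
  z = (-11 - (2)·0.238 - (-1.5)·-1.100 - (-2)·0.274) / (9.5) = -1.324
  w = (1 - (-3.6)·0.238 - (3.9)·-1.100 - (-3)·-1.000) / (13.5) = 0.233

(0.569, -0.151, -1.324, 0.233)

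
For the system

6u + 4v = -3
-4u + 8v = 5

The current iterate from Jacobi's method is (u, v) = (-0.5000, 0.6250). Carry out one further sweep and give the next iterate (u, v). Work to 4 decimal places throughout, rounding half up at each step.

One sweep:
  u = (-3 - (4)·0.6250) / (6) = -0.9167
  v = (5 - (-4)·-0.5000) / (8) = 0.3750

(-0.9167, 0.3750)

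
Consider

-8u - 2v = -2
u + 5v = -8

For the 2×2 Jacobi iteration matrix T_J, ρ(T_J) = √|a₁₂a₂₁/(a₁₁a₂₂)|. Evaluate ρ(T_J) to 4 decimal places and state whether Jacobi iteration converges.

0.2236

a₁₂a₂₁/(a₁₁a₂₂) = (-2)·(1) / ((-8)·(5)) = 0.050000
ρ = √|0.050000| = √0.050000 = 0.2236
ρ < 1, so Jacobi converges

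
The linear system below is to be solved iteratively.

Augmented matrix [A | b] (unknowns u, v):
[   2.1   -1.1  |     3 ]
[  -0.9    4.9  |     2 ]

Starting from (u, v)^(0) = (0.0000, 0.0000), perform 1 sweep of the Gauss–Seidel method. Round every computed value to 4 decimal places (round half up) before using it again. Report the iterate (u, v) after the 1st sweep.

Iteration 1:
  u = (3 - (-1.1)·0.0000) / (2.1) = 1.4286
  v = (2 - (-0.9)·1.4286) / (4.9) = 0.6706

(1.4286, 0.6706)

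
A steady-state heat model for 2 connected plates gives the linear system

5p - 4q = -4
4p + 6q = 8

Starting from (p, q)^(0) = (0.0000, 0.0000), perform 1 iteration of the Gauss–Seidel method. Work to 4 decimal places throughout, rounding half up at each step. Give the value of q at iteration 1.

1.8667

Iteration 1:
  p = (-4 - (-4)·0.0000) / (5) = -0.8000
  q = (8 - (4)·-0.8000) / (6) = 1.8667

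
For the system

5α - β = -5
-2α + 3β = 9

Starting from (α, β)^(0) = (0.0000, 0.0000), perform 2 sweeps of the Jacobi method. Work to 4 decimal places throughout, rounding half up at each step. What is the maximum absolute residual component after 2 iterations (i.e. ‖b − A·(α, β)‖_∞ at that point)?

1.2001

Iteration 1:
  α = (-5 - (-1)·0.0000) / (5) = -1.0000
  β = (9 - (-2)·0.0000) / (3) = 3.0000
Iteration 2:
  α = (-5 - (-1)·3.0000) / (5) = -0.4000
  β = (9 - (-2)·-1.0000) / (3) = 2.3333
Residual b − A·x = (-0.6667, 1.2001); ∞-norm = 1.2001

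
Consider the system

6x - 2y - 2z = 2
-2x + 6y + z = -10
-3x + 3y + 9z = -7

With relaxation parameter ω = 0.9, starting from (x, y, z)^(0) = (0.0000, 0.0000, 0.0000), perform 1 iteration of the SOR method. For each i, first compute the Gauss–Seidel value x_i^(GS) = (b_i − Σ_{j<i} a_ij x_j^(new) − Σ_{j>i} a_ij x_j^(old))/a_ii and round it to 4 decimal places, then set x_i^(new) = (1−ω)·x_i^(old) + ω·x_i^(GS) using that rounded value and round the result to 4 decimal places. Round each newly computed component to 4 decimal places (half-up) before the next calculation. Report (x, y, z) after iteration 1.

Iteration 1:
  x: GS value = (2 - (-2)·0.0000 - (-2)·0.0000) / (6) = 0.3333;  x ← (1−ω)·0.0000 + ω·0.3333 = 0.3000
  y: GS value = (-10 - (-2)·0.3000 - (1)·0.0000) / (6) = -1.5667;  y ← (1−ω)·0.0000 + ω·-1.5667 = -1.4100
  z: GS value = (-7 - (-3)·0.3000 - (3)·-1.4100) / (9) = -0.2078;  z ← (1−ω)·0.0000 + ω·-0.2078 = -0.1870

(0.3000, -1.4100, -0.1870)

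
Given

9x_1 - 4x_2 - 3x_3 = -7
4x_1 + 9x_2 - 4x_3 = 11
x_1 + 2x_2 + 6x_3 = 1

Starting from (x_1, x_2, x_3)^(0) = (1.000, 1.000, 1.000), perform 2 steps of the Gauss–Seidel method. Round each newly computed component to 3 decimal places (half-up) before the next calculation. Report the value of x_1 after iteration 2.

-0.167

Iteration 1:
  x_1 = (-7 - (-4)·1.000 - (-3)·1.000) / (9) = 0.000
  x_2 = (11 - (4)·0.000 - (-4)·1.000) / (9) = 1.667
  x_3 = (1 - (1)·0.000 - (2)·1.667) / (6) = -0.389
Iteration 2:
  x_1 = (-7 - (-4)·1.667 - (-3)·-0.389) / (9) = -0.167
  x_2 = (11 - (4)·-0.167 - (-4)·-0.389) / (9) = 1.124
  x_3 = (1 - (1)·-0.167 - (2)·1.124) / (6) = -0.180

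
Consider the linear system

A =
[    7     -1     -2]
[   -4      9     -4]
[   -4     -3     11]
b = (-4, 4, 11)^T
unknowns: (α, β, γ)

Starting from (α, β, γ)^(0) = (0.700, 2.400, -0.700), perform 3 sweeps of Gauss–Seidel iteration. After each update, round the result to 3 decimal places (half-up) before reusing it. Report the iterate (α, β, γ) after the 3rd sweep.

Iteration 1:
  α = (-4 - (-1)·2.400 - (-2)·-0.700) / (7) = -0.429
  β = (4 - (-4)·-0.429 - (-4)·-0.700) / (9) = -0.057
  γ = (11 - (-4)·-0.429 - (-3)·-0.057) / (11) = 0.828
Iteration 2:
  α = (-4 - (-1)·-0.057 - (-2)·0.828) / (7) = -0.343
  β = (4 - (-4)·-0.343 - (-4)·0.828) / (9) = 0.660
  γ = (11 - (-4)·-0.343 - (-3)·0.660) / (11) = 1.055
Iteration 3:
  α = (-4 - (-1)·0.660 - (-2)·1.055) / (7) = -0.176
  β = (4 - (-4)·-0.176 - (-4)·1.055) / (9) = 0.835
  γ = (11 - (-4)·-0.176 - (-3)·0.835) / (11) = 1.164

(-0.176, 0.835, 1.164)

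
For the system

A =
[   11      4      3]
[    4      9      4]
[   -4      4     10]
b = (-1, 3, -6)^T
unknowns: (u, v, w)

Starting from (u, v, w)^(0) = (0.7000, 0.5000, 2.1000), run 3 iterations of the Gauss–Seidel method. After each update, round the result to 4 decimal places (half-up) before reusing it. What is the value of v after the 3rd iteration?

Iteration 1:
  u = (-1 - (4)·0.5000 - (3)·2.1000) / (11) = -0.8455
  v = (3 - (4)·-0.8455 - (4)·2.1000) / (9) = -0.2242
  w = (-6 - (-4)·-0.8455 - (4)·-0.2242) / (10) = -0.8485
Iteration 2:
  u = (-1 - (4)·-0.2242 - (3)·-0.8485) / (11) = 0.2220
  v = (3 - (4)·0.2220 - (4)·-0.8485) / (9) = 0.6118
  w = (-6 - (-4)·0.2220 - (4)·0.6118) / (10) = -0.7559
Iteration 3:
  u = (-1 - (4)·0.6118 - (3)·-0.7559) / (11) = -0.1072
  v = (3 - (4)·-0.1072 - (4)·-0.7559) / (9) = 0.7169
  w = (-6 - (-4)·-0.1072 - (4)·0.7169) / (10) = -0.9296

0.7169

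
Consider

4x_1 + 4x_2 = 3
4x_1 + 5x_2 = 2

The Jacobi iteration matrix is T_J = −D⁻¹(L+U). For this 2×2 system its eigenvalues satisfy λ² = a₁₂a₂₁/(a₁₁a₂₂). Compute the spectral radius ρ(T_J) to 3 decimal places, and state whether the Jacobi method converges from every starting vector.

a₁₂a₂₁/(a₁₁a₂₂) = (4)·(4) / ((4)·(5)) = 0.800000
ρ = √|0.800000| = √0.800000 = 0.894
ρ < 1, so Jacobi converges

0.894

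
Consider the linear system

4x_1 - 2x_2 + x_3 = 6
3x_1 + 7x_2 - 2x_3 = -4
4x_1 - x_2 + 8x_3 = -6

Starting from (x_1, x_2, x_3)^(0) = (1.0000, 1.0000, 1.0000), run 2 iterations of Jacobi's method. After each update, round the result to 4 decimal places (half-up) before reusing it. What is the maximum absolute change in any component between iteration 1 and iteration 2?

Iteration 1:
  x_1 = (6 - (-2)·1.0000 - (1)·1.0000) / (4) = 1.7500
  x_2 = (-4 - (3)·1.0000 - (-2)·1.0000) / (7) = -0.7143
  x_3 = (-6 - (4)·1.0000 - (-1)·1.0000) / (8) = -1.1250
Iteration 2:
  x_1 = (6 - (-2)·-0.7143 - (1)·-1.1250) / (4) = 1.4241
  x_2 = (-4 - (3)·1.7500 - (-2)·-1.1250) / (7) = -1.6429
  x_3 = (-6 - (4)·1.7500 - (-1)·-0.7143) / (8) = -1.7143
Change: (-0.3259, -0.9286, -0.5893) → max |·| = 0.9286

0.9286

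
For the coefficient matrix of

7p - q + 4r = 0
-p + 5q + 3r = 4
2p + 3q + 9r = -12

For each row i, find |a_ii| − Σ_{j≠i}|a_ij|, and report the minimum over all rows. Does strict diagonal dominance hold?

1

row 1: |7| − (1+4) = 2
row 2: |5| − (1+3) = 1
row 3: |9| − (2+3) = 4
minimum over rows = 1 → strictly diagonally dominant (convergence guaranteed)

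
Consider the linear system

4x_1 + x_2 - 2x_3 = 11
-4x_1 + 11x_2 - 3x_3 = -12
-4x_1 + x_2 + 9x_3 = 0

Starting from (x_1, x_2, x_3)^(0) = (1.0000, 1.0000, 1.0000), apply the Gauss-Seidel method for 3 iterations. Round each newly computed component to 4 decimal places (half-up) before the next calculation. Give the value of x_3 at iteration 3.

Iteration 1:
  x_1 = (11 - (1)·1.0000 - (-2)·1.0000) / (4) = 3.0000
  x_2 = (-12 - (-4)·3.0000 - (-3)·1.0000) / (11) = 0.2727
  x_3 = (0 - (-4)·3.0000 - (1)·0.2727) / (9) = 1.3030
Iteration 2:
  x_1 = (11 - (1)·0.2727 - (-2)·1.3030) / (4) = 3.3333
  x_2 = (-12 - (-4)·3.3333 - (-3)·1.3030) / (11) = 0.4766
  x_3 = (0 - (-4)·3.3333 - (1)·0.4766) / (9) = 1.4285
Iteration 3:
  x_1 = (11 - (1)·0.4766 - (-2)·1.4285) / (4) = 3.3451
  x_2 = (-12 - (-4)·3.3451 - (-3)·1.4285) / (11) = 0.5151
  x_3 = (0 - (-4)·3.3451 - (1)·0.5151) / (9) = 1.4295

1.4295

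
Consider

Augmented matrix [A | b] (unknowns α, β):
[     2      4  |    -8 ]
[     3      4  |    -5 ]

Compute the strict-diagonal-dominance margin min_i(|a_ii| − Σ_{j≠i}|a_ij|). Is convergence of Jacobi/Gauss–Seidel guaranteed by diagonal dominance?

-2

row 1: |2| − (4) = -2
row 2: |4| − (3) = 1
minimum over rows = -2 → not strictly diagonally dominant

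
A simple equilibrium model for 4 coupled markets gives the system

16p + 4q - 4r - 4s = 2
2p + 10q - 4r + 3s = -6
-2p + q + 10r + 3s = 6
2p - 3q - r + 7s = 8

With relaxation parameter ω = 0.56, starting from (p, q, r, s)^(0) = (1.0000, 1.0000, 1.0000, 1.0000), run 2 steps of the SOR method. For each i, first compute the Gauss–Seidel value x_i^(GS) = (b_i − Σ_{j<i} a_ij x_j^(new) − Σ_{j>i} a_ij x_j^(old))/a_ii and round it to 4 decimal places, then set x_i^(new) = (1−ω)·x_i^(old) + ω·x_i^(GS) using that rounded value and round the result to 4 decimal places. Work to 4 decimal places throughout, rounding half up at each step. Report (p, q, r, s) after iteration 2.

Iteration 1:
  p: GS value = (2 - (4)·1.0000 - (-4)·1.0000 - (-4)·1.0000) / (16) = 0.3750;  p ← (1−ω)·1.0000 + ω·0.3750 = 0.6500
  q: GS value = (-6 - (2)·0.6500 - (-4)·1.0000 - (3)·1.0000) / (10) = -0.6300;  q ← (1−ω)·1.0000 + ω·-0.6300 = 0.0872
  r: GS value = (6 - (-2)·0.6500 - (1)·0.0872 - (3)·1.0000) / (10) = 0.4213;  r ← (1−ω)·1.0000 + ω·0.4213 = 0.6759
  s: GS value = (8 - (2)·0.6500 - (-3)·0.0872 - (-1)·0.6759) / (7) = 1.0911;  s ← (1−ω)·1.0000 + ω·1.0911 = 1.0510
Iteration 2:
  p: GS value = (2 - (4)·0.0872 - (-4)·0.6759 - (-4)·1.0510) / (16) = 0.5349;  p ← (1−ω)·0.6500 + ω·0.5349 = 0.5855
  q: GS value = (-6 - (2)·0.5855 - (-4)·0.6759 - (3)·1.0510) / (10) = -0.7620;  q ← (1−ω)·0.0872 + ω·-0.7620 = -0.3884
  r: GS value = (6 - (-2)·0.5855 - (1)·-0.3884 - (3)·1.0510) / (10) = 0.4406;  r ← (1−ω)·0.6759 + ω·0.4406 = 0.5441
  s: GS value = (8 - (2)·0.5855 - (-3)·-0.3884 - (-1)·0.5441) / (7) = 0.8868;  s ← (1−ω)·1.0510 + ω·0.8868 = 0.9590

(0.5855, -0.3884, 0.5441, 0.9590)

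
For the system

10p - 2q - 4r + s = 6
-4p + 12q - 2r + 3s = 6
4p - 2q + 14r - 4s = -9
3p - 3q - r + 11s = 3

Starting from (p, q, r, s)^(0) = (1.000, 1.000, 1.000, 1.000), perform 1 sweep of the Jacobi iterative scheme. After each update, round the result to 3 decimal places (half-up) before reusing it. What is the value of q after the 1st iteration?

0.750

Iteration 1:
  p = (6 - (-2)·1.000 - (-4)·1.000 - (1)·1.000) / (10) = 1.100
  q = (6 - (-4)·1.000 - (-2)·1.000 - (3)·1.000) / (12) = 0.750
  r = (-9 - (4)·1.000 - (-2)·1.000 - (-4)·1.000) / (14) = -0.500
  s = (3 - (3)·1.000 - (-3)·1.000 - (-1)·1.000) / (11) = 0.364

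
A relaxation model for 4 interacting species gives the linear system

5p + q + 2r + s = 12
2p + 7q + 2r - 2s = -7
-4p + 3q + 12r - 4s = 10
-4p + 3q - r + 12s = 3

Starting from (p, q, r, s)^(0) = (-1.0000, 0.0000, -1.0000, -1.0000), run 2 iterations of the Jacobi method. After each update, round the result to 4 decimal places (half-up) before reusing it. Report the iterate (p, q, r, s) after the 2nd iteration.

Iteration 1:
  p = (12 - (1)·0.0000 - (2)·-1.0000 - (1)·-1.0000) / (5) = 3.0000
  q = (-7 - (2)·-1.0000 - (2)·-1.0000 - (-2)·-1.0000) / (7) = -0.7143
  r = (10 - (-4)·-1.0000 - (3)·0.0000 - (-4)·-1.0000) / (12) = 0.1667
  s = (3 - (-4)·-1.0000 - (3)·0.0000 - (-1)·-1.0000) / (12) = -0.1667
Iteration 2:
  p = (12 - (1)·-0.7143 - (2)·0.1667 - (1)·-0.1667) / (5) = 2.5095
  q = (-7 - (2)·3.0000 - (2)·0.1667 - (-2)·-0.1667) / (7) = -1.9524
  r = (10 - (-4)·3.0000 - (3)·-0.7143 - (-4)·-0.1667) / (12) = 1.9563
  s = (3 - (-4)·3.0000 - (3)·-0.7143 - (-1)·0.1667) / (12) = 1.4425

(2.5095, -1.9524, 1.9563, 1.4425)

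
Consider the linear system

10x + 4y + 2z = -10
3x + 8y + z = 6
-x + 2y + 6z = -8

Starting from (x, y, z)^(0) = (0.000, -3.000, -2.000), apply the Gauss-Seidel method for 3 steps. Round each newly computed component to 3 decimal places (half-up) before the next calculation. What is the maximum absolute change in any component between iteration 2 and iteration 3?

Iteration 1:
  x = (-10 - (4)·-3.000 - (2)·-2.000) / (10) = 0.600
  y = (6 - (3)·0.600 - (1)·-2.000) / (8) = 0.775
  z = (-8 - (-1)·0.600 - (2)·0.775) / (6) = -1.492
Iteration 2:
  x = (-10 - (4)·0.775 - (2)·-1.492) / (10) = -1.012
  y = (6 - (3)·-1.012 - (1)·-1.492) / (8) = 1.316
  z = (-8 - (-1)·-1.012 - (2)·1.316) / (6) = -1.941
Iteration 3:
  x = (-10 - (4)·1.316 - (2)·-1.941) / (10) = -1.138
  y = (6 - (3)·-1.138 - (1)·-1.941) / (8) = 1.419
  z = (-8 - (-1)·-1.138 - (2)·1.419) / (6) = -1.996
Change: (-0.126, 0.103, -0.055) → max |·| = 0.126

0.126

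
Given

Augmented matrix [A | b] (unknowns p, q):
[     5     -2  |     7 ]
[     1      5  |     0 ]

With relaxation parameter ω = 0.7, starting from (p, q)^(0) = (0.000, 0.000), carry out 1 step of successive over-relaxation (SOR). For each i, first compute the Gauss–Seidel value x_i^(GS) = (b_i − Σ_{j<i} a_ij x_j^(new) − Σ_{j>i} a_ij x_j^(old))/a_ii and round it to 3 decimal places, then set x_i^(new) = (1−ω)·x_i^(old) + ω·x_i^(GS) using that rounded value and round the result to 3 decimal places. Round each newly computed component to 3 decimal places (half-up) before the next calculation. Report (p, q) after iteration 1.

(0.980, -0.137)

Iteration 1:
  p: GS value = (7 - (-2)·0.000) / (5) = 1.400;  p ← (1−ω)·0.000 + ω·1.400 = 0.980
  q: GS value = (0 - (1)·0.980) / (5) = -0.196;  q ← (1−ω)·0.000 + ω·-0.196 = -0.137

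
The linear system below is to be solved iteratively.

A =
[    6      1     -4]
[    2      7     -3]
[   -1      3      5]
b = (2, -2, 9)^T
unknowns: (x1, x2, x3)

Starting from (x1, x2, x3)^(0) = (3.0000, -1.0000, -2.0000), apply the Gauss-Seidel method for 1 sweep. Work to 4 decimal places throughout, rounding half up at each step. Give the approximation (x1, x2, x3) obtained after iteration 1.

Iteration 1:
  x1 = (2 - (1)·-1.0000 - (-4)·-2.0000) / (6) = -0.8333
  x2 = (-2 - (2)·-0.8333 - (-3)·-2.0000) / (7) = -0.9048
  x3 = (9 - (-1)·-0.8333 - (3)·-0.9048) / (5) = 2.1762

(-0.8333, -0.9048, 2.1762)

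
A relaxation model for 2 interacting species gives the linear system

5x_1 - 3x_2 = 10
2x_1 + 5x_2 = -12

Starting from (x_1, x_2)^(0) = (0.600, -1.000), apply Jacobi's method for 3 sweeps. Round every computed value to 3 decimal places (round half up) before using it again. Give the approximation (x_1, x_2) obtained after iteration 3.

(0.224, -2.566)

Iteration 1:
  x_1 = (10 - (-3)·-1.000) / (5) = 1.400
  x_2 = (-12 - (2)·0.600) / (5) = -2.640
Iteration 2:
  x_1 = (10 - (-3)·-2.640) / (5) = 0.416
  x_2 = (-12 - (2)·1.400) / (5) = -2.960
Iteration 3:
  x_1 = (10 - (-3)·-2.960) / (5) = 0.224
  x_2 = (-12 - (2)·0.416) / (5) = -2.566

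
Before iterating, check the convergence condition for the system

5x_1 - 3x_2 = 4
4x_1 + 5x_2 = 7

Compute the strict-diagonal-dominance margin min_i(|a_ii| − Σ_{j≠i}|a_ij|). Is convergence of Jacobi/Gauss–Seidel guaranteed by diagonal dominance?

1

row 1: |5| − (3) = 2
row 2: |5| − (4) = 1
minimum over rows = 1 → strictly diagonally dominant (convergence guaranteed)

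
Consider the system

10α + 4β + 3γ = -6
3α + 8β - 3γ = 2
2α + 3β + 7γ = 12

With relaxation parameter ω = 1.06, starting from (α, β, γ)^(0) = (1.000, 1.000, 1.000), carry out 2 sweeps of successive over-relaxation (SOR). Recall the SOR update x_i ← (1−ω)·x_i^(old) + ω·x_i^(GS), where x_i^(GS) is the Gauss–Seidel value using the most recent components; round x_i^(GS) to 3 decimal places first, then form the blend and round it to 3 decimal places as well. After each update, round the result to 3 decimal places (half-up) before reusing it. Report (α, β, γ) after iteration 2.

(-1.575, 1.480, 1.522)

Iteration 1:
  α: GS value = (-6 - (4)·1.000 - (3)·1.000) / (10) = -1.300;  α ← (1−ω)·1.000 + ω·-1.300 = -1.438
  β: GS value = (2 - (3)·-1.438 - (-3)·1.000) / (8) = 1.164;  β ← (1−ω)·1.000 + ω·1.164 = 1.174
  γ: GS value = (12 - (2)·-1.438 - (3)·1.174) / (7) = 1.622;  γ ← (1−ω)·1.000 + ω·1.622 = 1.659
Iteration 2:
  α: GS value = (-6 - (4)·1.174 - (3)·1.659) / (10) = -1.567;  α ← (1−ω)·-1.438 + ω·-1.567 = -1.575
  β: GS value = (2 - (3)·-1.575 - (-3)·1.659) / (8) = 1.463;  β ← (1−ω)·1.174 + ω·1.463 = 1.480
  γ: GS value = (12 - (2)·-1.575 - (3)·1.480) / (7) = 1.530;  γ ← (1−ω)·1.659 + ω·1.530 = 1.522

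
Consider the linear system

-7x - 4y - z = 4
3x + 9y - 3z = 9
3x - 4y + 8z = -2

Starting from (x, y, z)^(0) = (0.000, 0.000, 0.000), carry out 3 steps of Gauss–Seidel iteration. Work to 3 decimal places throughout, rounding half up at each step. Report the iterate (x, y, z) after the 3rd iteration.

Iteration 1:
  x = (4 - (-4)·0.000 - (-1)·0.000) / (-7) = -0.571
  y = (9 - (3)·-0.571 - (-3)·0.000) / (9) = 1.190
  z = (-2 - (3)·-0.571 - (-4)·1.190) / (8) = 0.559
Iteration 2:
  x = (4 - (-4)·1.190 - (-1)·0.559) / (-7) = -1.331
  y = (9 - (3)·-1.331 - (-3)·0.559) / (9) = 1.630
  z = (-2 - (3)·-1.331 - (-4)·1.630) / (8) = 1.064
Iteration 3:
  x = (4 - (-4)·1.630 - (-1)·1.064) / (-7) = -1.655
  y = (9 - (3)·-1.655 - (-3)·1.064) / (9) = 1.906
  z = (-2 - (3)·-1.655 - (-4)·1.906) / (8) = 1.324

(-1.655, 1.906, 1.324)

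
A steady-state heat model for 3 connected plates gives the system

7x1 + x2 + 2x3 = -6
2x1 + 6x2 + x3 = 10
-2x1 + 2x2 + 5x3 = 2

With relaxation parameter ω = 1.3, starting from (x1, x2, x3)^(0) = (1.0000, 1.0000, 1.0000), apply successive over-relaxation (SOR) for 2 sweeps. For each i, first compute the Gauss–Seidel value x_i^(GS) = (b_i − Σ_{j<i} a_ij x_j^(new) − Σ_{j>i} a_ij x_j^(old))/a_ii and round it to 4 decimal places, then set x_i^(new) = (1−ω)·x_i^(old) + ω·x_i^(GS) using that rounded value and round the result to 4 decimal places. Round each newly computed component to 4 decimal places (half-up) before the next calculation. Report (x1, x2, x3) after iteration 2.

(-0.2052, 1.9609, 0.0259)

Iteration 1:
  x1: GS value = (-6 - (1)·1.0000 - (2)·1.0000) / (7) = -1.2857;  x1 ← (1−ω)·1.0000 + ω·-1.2857 = -1.9714
  x2: GS value = (10 - (2)·-1.9714 - (1)·1.0000) / (6) = 2.1571;  x2 ← (1−ω)·1.0000 + ω·2.1571 = 2.5042
  x3: GS value = (2 - (-2)·-1.9714 - (2)·2.5042) / (5) = -1.3902;  x3 ← (1−ω)·1.0000 + ω·-1.3902 = -2.1073
Iteration 2:
  x1: GS value = (-6 - (1)·2.5042 - (2)·-2.1073) / (7) = -0.6128;  x1 ← (1−ω)·-1.9714 + ω·-0.6128 = -0.2052
  x2: GS value = (10 - (2)·-0.2052 - (1)·-2.1073) / (6) = 2.0863;  x2 ← (1−ω)·2.5042 + ω·2.0863 = 1.9609
  x3: GS value = (2 - (-2)·-0.2052 - (2)·1.9609) / (5) = -0.4664;  x3 ← (1−ω)·-2.1073 + ω·-0.4664 = 0.0259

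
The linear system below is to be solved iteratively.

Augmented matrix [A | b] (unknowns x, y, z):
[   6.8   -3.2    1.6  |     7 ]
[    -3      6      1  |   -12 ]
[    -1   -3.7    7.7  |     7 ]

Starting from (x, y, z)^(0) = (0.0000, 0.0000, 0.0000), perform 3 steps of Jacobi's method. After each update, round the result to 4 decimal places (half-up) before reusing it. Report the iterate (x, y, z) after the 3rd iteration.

(0.2399, -2.0765, 0.1063)

Iteration 1:
  x = (7 - (-3.2)·0.0000 - (1.6)·0.0000) / (6.8) = 1.0294
  y = (-12 - (-3)·0.0000 - (1)·0.0000) / (6) = -2.0000
  z = (7 - (-1)·0.0000 - (-3.7)·0.0000) / (7.7) = 0.9091
Iteration 2:
  x = (7 - (-3.2)·-2.0000 - (1.6)·0.9091) / (6.8) = -0.1257
  y = (-12 - (-3)·1.0294 - (1)·0.9091) / (6) = -1.6368
  z = (7 - (-1)·1.0294 - (-3.7)·-2.0000) / (7.7) = 0.0817
Iteration 3:
  x = (7 - (-3.2)·-1.6368 - (1.6)·0.0817) / (6.8) = 0.2399
  y = (-12 - (-3)·-0.1257 - (1)·0.0817) / (6) = -2.0765
  z = (7 - (-1)·-0.1257 - (-3.7)·-1.6368) / (7.7) = 0.1063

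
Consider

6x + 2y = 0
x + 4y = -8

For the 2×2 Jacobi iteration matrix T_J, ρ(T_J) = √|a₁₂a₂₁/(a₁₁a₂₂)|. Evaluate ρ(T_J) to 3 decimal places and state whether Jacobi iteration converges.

0.289

a₁₂a₂₁/(a₁₁a₂₂) = (2)·(1) / ((6)·(4)) = 0.083333
ρ = √|0.083333| = √0.083333 = 0.289
ρ < 1, so Jacobi converges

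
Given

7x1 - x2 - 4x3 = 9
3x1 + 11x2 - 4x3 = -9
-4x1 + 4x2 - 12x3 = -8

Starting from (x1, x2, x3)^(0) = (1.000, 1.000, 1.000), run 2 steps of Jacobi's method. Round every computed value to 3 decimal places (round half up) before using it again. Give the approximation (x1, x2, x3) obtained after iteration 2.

(1.563, -1.121, -0.242)

Iteration 1:
  x1 = (9 - (-1)·1.000 - (-4)·1.000) / (7) = 2.000
  x2 = (-9 - (3)·1.000 - (-4)·1.000) / (11) = -0.727
  x3 = (-8 - (-4)·1.000 - (4)·1.000) / (-12) = 0.667
Iteration 2:
  x1 = (9 - (-1)·-0.727 - (-4)·0.667) / (7) = 1.563
  x2 = (-9 - (3)·2.000 - (-4)·0.667) / (11) = -1.121
  x3 = (-8 - (-4)·2.000 - (4)·-0.727) / (-12) = -0.242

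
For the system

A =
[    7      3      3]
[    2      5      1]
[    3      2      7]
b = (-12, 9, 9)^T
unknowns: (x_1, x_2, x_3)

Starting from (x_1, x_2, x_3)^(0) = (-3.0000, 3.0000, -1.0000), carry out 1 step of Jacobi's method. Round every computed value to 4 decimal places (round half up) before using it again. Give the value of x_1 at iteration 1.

-2.5714

Iteration 1:
  x_1 = (-12 - (3)·3.0000 - (3)·-1.0000) / (7) = -2.5714
  x_2 = (9 - (2)·-3.0000 - (1)·-1.0000) / (5) = 3.2000
  x_3 = (9 - (3)·-3.0000 - (2)·3.0000) / (7) = 1.7143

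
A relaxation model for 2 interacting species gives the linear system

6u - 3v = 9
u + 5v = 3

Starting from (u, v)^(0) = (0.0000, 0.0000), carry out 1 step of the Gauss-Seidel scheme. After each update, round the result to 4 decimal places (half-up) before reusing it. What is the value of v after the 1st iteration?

0.3000

Iteration 1:
  u = (9 - (-3)·0.0000) / (6) = 1.5000
  v = (3 - (1)·1.5000) / (5) = 0.3000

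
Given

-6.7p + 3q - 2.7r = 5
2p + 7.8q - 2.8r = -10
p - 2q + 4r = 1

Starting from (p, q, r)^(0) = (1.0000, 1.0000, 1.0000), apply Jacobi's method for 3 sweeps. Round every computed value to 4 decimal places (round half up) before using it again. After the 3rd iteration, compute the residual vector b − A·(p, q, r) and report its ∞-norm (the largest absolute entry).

Iteration 1:
  p = (5 - (3)·1.0000 - (-2.7)·1.0000) / (-6.7) = -0.7015
  q = (-10 - (2)·1.0000 - (-2.8)·1.0000) / (7.8) = -1.1795
  r = (1 - (1)·1.0000 - (-2)·1.0000) / (4) = 0.5000
Iteration 2:
  p = (5 - (3)·-1.1795 - (-2.7)·0.5000) / (-6.7) = -1.4759
  q = (-10 - (2)·-0.7015 - (-2.8)·0.5000) / (7.8) = -0.9227
  r = (1 - (1)·-0.7015 - (-2)·-1.1795) / (4) = -0.1644
Iteration 3:
  p = (5 - (3)·-0.9227 - (-2.7)·-0.1644) / (-6.7) = -1.0932
  q = (-10 - (2)·-1.4759 - (-2.8)·-0.1644) / (7.8) = -0.9626
  r = (1 - (1)·-1.4759 - (-2)·-0.9227) / (4) = 0.1576
Residual b − A·x = (0.9889, 0.1360, -0.4624); ∞-norm = 0.9889

0.9889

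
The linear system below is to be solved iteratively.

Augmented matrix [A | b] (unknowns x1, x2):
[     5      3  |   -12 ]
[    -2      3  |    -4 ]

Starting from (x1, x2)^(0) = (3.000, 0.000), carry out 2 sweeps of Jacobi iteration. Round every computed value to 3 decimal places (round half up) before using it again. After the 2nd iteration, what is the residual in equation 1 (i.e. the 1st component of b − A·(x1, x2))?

Iteration 1:
  x1 = (-12 - (3)·0.000) / (5) = -2.400
  x2 = (-4 - (-2)·3.000) / (3) = 0.667
Iteration 2:
  x1 = (-12 - (3)·0.667) / (5) = -2.800
  x2 = (-4 - (-2)·-2.400) / (3) = -2.933
Residual b − A·x = (10.799, -0.801)

10.799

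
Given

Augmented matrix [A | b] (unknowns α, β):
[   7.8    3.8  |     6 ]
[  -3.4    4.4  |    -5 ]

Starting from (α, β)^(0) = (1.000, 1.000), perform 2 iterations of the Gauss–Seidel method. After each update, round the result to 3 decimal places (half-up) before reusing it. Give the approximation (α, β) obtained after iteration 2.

Iteration 1:
  α = (6 - (3.8)·1.000) / (7.8) = 0.282
  β = (-5 - (-3.4)·0.282) / (4.4) = -0.918
Iteration 2:
  α = (6 - (3.8)·-0.918) / (7.8) = 1.216
  β = (-5 - (-3.4)·1.216) / (4.4) = -0.197

(1.216, -0.197)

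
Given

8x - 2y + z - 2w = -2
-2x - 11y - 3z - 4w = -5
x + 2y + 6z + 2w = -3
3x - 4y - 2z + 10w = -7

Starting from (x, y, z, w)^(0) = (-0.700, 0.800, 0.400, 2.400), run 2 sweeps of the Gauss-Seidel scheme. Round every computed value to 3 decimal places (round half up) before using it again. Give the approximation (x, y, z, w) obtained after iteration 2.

Iteration 1:
  x = (-2 - (-2)·0.800 - (1)·0.400 - (-2)·2.400) / (8) = 0.500
  y = (-5 - (-2)·0.500 - (-3)·0.400 - (-4)·2.400) / (-11) = -0.618
  z = (-3 - (1)·0.500 - (2)·-0.618 - (2)·2.400) / (6) = -1.177
  w = (-7 - (3)·0.500 - (-4)·-0.618 - (-2)·-1.177) / (10) = -1.333
Iteration 2:
  x = (-2 - (-2)·-0.618 - (1)·-1.177 - (-2)·-1.333) / (8) = -0.591
  y = (-5 - (-2)·-0.591 - (-3)·-1.177 - (-4)·-1.333) / (-11) = 1.368
  z = (-3 - (1)·-0.591 - (2)·1.368 - (2)·-1.333) / (6) = -0.413
  w = (-7 - (3)·-0.591 - (-4)·1.368 - (-2)·-0.413) / (10) = -0.058

(-0.591, 1.368, -0.413, -0.058)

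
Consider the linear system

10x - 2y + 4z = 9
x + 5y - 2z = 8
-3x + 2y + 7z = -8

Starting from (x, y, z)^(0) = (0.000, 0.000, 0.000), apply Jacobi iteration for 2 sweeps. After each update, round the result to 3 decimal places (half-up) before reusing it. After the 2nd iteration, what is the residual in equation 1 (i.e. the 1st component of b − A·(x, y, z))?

-0.988

Iteration 1:
  x = (9 - (-2)·0.000 - (4)·0.000) / (10) = 0.900
  y = (8 - (1)·0.000 - (-2)·0.000) / (5) = 1.600
  z = (-8 - (-3)·0.000 - (2)·0.000) / (7) = -1.143
Iteration 2:
  x = (9 - (-2)·1.600 - (4)·-1.143) / (10) = 1.677
  y = (8 - (1)·0.900 - (-2)·-1.143) / (5) = 0.963
  z = (-8 - (-3)·0.900 - (2)·1.600) / (7) = -1.214
Residual b − A·x = (-0.988, -0.920, 3.603)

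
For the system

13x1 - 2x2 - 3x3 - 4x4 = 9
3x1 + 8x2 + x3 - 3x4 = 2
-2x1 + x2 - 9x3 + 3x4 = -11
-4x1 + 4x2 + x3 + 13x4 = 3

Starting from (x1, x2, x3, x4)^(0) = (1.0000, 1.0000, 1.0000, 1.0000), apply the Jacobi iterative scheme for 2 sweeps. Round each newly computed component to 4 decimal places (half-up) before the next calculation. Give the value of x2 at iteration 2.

-0.3921

Iteration 1:
  x1 = (9 - (-2)·1.0000 - (-3)·1.0000 - (-4)·1.0000) / (13) = 1.3846
  x2 = (2 - (3)·1.0000 - (1)·1.0000 - (-3)·1.0000) / (8) = 0.1250
  x3 = (-11 - (-2)·1.0000 - (1)·1.0000 - (3)·1.0000) / (-9) = 1.4444
  x4 = (3 - (-4)·1.0000 - (4)·1.0000 - (1)·1.0000) / (13) = 0.1538
Iteration 2:
  x1 = (9 - (-2)·0.1250 - (-3)·1.4444 - (-4)·0.1538) / (13) = 1.0922
  x2 = (2 - (3)·1.3846 - (1)·1.4444 - (-3)·0.1538) / (8) = -0.3921
  x3 = (-11 - (-2)·1.3846 - (1)·0.1250 - (3)·0.1538) / (-9) = 0.9797
  x4 = (3 - (-4)·1.3846 - (4)·0.1250 - (1)·1.4444) / (13) = 0.5072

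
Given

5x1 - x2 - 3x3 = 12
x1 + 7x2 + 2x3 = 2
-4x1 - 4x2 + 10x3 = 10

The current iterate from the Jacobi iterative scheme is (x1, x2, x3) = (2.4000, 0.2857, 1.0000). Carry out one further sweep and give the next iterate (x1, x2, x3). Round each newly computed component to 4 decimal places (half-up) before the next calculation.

(3.0571, -0.3429, 2.0743)

One sweep:
  x1 = (12 - (-1)·0.2857 - (-3)·1.0000) / (5) = 3.0571
  x2 = (2 - (1)·2.4000 - (2)·1.0000) / (7) = -0.3429
  x3 = (10 - (-4)·2.4000 - (-4)·0.2857) / (10) = 2.0743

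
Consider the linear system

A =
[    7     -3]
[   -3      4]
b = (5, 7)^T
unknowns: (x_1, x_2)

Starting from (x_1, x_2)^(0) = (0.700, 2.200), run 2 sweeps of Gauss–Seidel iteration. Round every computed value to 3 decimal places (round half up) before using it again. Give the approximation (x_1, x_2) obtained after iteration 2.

(1.997, 3.248)

Iteration 1:
  x_1 = (5 - (-3)·2.200) / (7) = 1.657
  x_2 = (7 - (-3)·1.657) / (4) = 2.993
Iteration 2:
  x_1 = (5 - (-3)·2.993) / (7) = 1.997
  x_2 = (7 - (-3)·1.997) / (4) = 3.248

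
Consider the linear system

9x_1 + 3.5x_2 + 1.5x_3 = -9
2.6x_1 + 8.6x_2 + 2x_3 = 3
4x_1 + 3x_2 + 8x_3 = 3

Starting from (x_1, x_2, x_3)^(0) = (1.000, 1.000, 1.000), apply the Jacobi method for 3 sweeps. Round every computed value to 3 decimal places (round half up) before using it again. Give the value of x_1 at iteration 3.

-1.568

Iteration 1:
  x_1 = (-9 - (3.5)·1.000 - (1.5)·1.000) / (9) = -1.556
  x_2 = (3 - (2.6)·1.000 - (2)·1.000) / (8.6) = -0.186
  x_3 = (3 - (4)·1.000 - (3)·1.000) / (8) = -0.500
Iteration 2:
  x_1 = (-9 - (3.5)·-0.186 - (1.5)·-0.500) / (9) = -0.844
  x_2 = (3 - (2.6)·-1.556 - (2)·-0.500) / (8.6) = 0.936
  x_3 = (3 - (4)·-1.556 - (3)·-0.186) / (8) = 1.223
Iteration 3:
  x_1 = (-9 - (3.5)·0.936 - (1.5)·1.223) / (9) = -1.568
  x_2 = (3 - (2.6)·-0.844 - (2)·1.223) / (8.6) = 0.320
  x_3 = (3 - (4)·-0.844 - (3)·0.936) / (8) = 0.446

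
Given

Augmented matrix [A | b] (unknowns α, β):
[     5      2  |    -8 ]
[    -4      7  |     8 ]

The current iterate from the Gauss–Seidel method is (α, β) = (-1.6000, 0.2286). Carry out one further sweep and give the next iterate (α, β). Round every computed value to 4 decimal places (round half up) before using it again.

(-1.6914, 0.1763)

One sweep:
  α = (-8 - (2)·0.2286) / (5) = -1.6914
  β = (8 - (-4)·-1.6914) / (7) = 0.1763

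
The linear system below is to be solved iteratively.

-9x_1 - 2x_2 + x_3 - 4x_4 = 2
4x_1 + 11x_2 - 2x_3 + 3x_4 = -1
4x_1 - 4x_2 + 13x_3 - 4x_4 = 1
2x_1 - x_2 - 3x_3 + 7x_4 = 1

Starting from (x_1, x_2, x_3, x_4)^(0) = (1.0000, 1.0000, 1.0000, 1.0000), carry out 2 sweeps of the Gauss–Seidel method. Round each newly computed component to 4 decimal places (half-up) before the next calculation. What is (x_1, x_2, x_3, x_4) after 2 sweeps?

Iteration 1:
  x_1 = (2 - (-2)·1.0000 - (1)·1.0000 - (-4)·1.0000) / (-9) = -0.7778
  x_2 = (-1 - (4)·-0.7778 - (-2)·1.0000 - (3)·1.0000) / (11) = 0.1010
  x_3 = (1 - (4)·-0.7778 - (-4)·0.1010 - (-4)·1.0000) / (13) = 0.6550
  x_4 = (1 - (2)·-0.7778 - (-1)·0.1010 - (-3)·0.6550) / (7) = 0.6602
Iteration 2:
  x_1 = (2 - (-2)·0.1010 - (1)·0.6550 - (-4)·0.6602) / (-9) = -0.4653
  x_2 = (-1 - (4)·-0.4653 - (-2)·0.6550 - (3)·0.6602) / (11) = 0.0173
  x_3 = (1 - (4)·-0.4653 - (-4)·0.0173 - (-4)·0.6602) / (13) = 0.4286
  x_4 = (1 - (2)·-0.4653 - (-1)·0.0173 - (-3)·0.4286) / (7) = 0.4620

(-0.4653, 0.0173, 0.4286, 0.4620)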